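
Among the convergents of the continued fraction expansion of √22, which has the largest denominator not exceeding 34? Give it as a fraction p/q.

√22 = [4; 1, 2, 4, 2, 1, 8, …] (period length 6).
Convergents:
  p_0/q_0 = 4/1
  p_1/q_1 = 5/1
  p_2/q_2 = 14/3
  p_3/q_3 = 61/13
  p_4/q_4 = 136/29
  p_5/q_5 = 197/42
q_4 = 29 ≤ 34 < 42 = q_5, so the answer is 136/29.

136/29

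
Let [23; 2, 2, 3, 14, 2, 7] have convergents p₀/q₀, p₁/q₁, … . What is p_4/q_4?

Using pₖ = aₖpₖ₋₁ + pₖ₋₂, qₖ = aₖqₖ₋₁ + qₖ₋₂ (with p₋₁=1, p₋₂=0, q₋₁=0, q₋₂=1):
  k=0: a=23, p=23, q=1
  k=1: a=2, p=47, q=2
  k=2: a=2, p=117, q=5
  k=3: a=3, p=398, q=17
  k=4: a=14, p=5689, q=243

5689/243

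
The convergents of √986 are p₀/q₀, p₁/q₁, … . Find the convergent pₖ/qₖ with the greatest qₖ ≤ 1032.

√986 = [31; 2, 2, 62, …] (period length 3).
Convergents:
  p_0/q_0 = 31/1
  p_1/q_1 = 63/2
  p_2/q_2 = 157/5
  p_3/q_3 = 9797/312
  p_4/q_4 = 19751/629
  p_5/q_5 = 49299/1570
q_4 = 629 ≤ 1032 < 1570 = q_5, so the answer is 19751/629.

19751/629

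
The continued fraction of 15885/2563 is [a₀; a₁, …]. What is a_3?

15885 = 6·2563 + 507   →  a_0 = 6
2563 = 5·507 + 28   →  a_1 = 5
507 = 18·28 + 3   →  a_2 = 18
28 = 9·3 + 1   →  a_3 = 9

9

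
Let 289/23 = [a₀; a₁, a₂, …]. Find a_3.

289 = 12·23 + 13   →  a_0 = 12
23 = 1·13 + 10   →  a_1 = 1
13 = 1·10 + 3   →  a_2 = 1
10 = 3·3 + 1   →  a_3 = 3

3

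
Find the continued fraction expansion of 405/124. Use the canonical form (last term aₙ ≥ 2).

405 = 3·124 + 33
124 = 3·33 + 25
33 = 1·25 + 8
25 = 3·8 + 1
8 = 8·1 + 0  (stop)
So 405/124 = [3; 3, 1, 3, 8].

[3; 3, 1, 3, 8]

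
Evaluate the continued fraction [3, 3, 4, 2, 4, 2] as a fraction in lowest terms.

950/287

Using pₖ = aₖpₖ₋₁ + pₖ₋₂ and qₖ = aₖqₖ₋₁ + qₖ₋₂:
  k=0: a=3, p=3, q=1
  k=1: a=3, p=10, q=3
  k=2: a=4, p=43, q=13
  k=3: a=2, p=96, q=29
  k=4: a=4, p=427, q=129
  k=5: a=2, p=950, q=287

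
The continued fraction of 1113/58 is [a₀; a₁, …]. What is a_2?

1113 = 19·58 + 11   →  a_0 = 19
58 = 5·11 + 3   →  a_1 = 5
11 = 3·3 + 2   →  a_2 = 3

3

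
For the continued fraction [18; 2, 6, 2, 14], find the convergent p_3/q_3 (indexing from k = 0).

517/28

Using pₖ = aₖpₖ₋₁ + pₖ₋₂, qₖ = aₖqₖ₋₁ + qₖ₋₂ (with p₋₁=1, p₋₂=0, q₋₁=0, q₋₂=1):
  k=0: a=18, p=18, q=1
  k=1: a=2, p=37, q=2
  k=2: a=6, p=240, q=13
  k=3: a=2, p=517, q=28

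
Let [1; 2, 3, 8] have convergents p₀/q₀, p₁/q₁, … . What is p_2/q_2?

10/7

Using pₖ = aₖpₖ₋₁ + pₖ₋₂, qₖ = aₖqₖ₋₁ + qₖ₋₂ (with p₋₁=1, p₋₂=0, q₋₁=0, q₋₂=1):
  k=0: a=1, p=1, q=1
  k=1: a=2, p=3, q=2
  k=2: a=3, p=10, q=7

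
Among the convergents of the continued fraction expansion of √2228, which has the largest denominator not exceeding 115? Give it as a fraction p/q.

5381/114

√2228 = [47; 4, 1, 22, 1, 4, 94, …] (period length 6).
Convergents:
  p_0/q_0 = 47/1
  p_1/q_1 = 189/4
  p_2/q_2 = 236/5
  p_3/q_3 = 5381/114
  p_4/q_4 = 5617/119
q_3 = 114 ≤ 115 < 119 = q_4, so the answer is 5381/114.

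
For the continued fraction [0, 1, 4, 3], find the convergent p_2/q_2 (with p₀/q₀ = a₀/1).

Using pₖ = aₖpₖ₋₁ + pₖ₋₂, qₖ = aₖqₖ₋₁ + qₖ₋₂ (with p₋₁=1, p₋₂=0, q₋₁=0, q₋₂=1):
  k=0: a=0, p=0, q=1
  k=1: a=1, p=1, q=1
  k=2: a=4, p=4, q=5

4/5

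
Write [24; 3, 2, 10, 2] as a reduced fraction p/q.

3716/153

Using pₖ = aₖpₖ₋₁ + pₖ₋₂ and qₖ = aₖqₖ₋₁ + qₖ₋₂:
  k=0: a=24, p=24, q=1
  k=1: a=3, p=73, q=3
  k=2: a=2, p=170, q=7
  k=3: a=10, p=1773, q=73
  k=4: a=2, p=3716, q=153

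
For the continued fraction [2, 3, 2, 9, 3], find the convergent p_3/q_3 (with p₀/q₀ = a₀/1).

151/66

Using pₖ = aₖpₖ₋₁ + pₖ₋₂, qₖ = aₖqₖ₋₁ + qₖ₋₂ (with p₋₁=1, p₋₂=0, q₋₁=0, q₋₂=1):
  k=0: a=2, p=2, q=1
  k=1: a=3, p=7, q=3
  k=2: a=2, p=16, q=7
  k=3: a=9, p=151, q=66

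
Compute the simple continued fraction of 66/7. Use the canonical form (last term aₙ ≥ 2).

66 = 9·7 + 3
7 = 2·3 + 1
3 = 3·1 + 0  (stop)
So 66/7 = [9; 2, 3].

[9; 2, 3]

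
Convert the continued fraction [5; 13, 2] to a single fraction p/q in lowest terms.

137/27

Fold from the inside: start with 2/1.
  13 + 1/2 = 27/2
  5 + 2/27 = 137/27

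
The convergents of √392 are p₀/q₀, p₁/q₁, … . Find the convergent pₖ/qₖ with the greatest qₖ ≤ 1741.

19601/990

√392 = [19; 1, 3, 1, 38, …] (period length 4).
Convergents:
  p_0/q_0 = 19/1
  p_1/q_1 = 20/1
  p_2/q_2 = 79/4
  p_3/q_3 = 99/5
  p_4/q_4 = 3841/194
  p_5/q_5 = 3940/199
  p_6/q_6 = 15661/791
  p_7/q_7 = 19601/990
  p_8/q_8 = 760499/38411
q_7 = 990 ≤ 1741 < 38411 = q_8, so the answer is 19601/990.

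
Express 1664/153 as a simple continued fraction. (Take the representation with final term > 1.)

1664 = 10*153 + 134
153 = 1*134 + 19
134 = 7*19 + 1
19 = 19*1 + 0  (stop)
So 1664/153 = [10; 1, 7, 19].

[10; 1, 7, 19]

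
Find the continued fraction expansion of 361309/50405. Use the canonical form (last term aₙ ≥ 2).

[7; 5, 1, 18, 3, 3, 3, 13]

361309 = 7·50405 + 8474
50405 = 5·8474 + 8035
8474 = 1·8035 + 439
8035 = 18·439 + 133
439 = 3·133 + 40
133 = 3·40 + 13
40 = 3·13 + 1
13 = 13·1 + 0  (stop)
So 361309/50405 = [7; 5, 1, 18, 3, 3, 3, 13].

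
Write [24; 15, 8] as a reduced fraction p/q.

Fold from the inside: start with 8/1.
  15 + 1/8 = 121/8
  24 + 8/121 = 2912/121

2912/121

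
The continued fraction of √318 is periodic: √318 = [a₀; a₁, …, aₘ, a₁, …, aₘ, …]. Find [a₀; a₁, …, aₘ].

[17; 1, 4, 1, 34]

a₀ = ⌊√318⌋ = 17.
With m₀=0, d₀=1 and mₖ₊₁ = dₖaₖ − mₖ, dₖ₊₁ = (n − mₖ₊₁²)/dₖ, aₖ₊₁ = ⌊(a₀+mₖ₊₁)/dₖ₊₁⌋:
  k=1: m=17, d=29, a=1
  k=2: m=12, d=6, a=4
  k=3: m=12, d=29, a=1
  k=4: m=17, d=1, a=34
d=1 and a=2a₀=34 at k=4, so the next step gives (m, d) = (17, 29) again — its k=1 value — and the period has length 4.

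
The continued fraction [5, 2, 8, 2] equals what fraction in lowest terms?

197/36

Using pₖ = aₖpₖ₋₁ + pₖ₋₂ and qₖ = aₖqₖ₋₁ + qₖ₋₂:
  k=0: a=5, p=5, q=1
  k=1: a=2, p=11, q=2
  k=2: a=8, p=93, q=17
  k=3: a=2, p=197, q=36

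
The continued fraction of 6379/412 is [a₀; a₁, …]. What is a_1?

2

6379 = 15·412 + 199   →  a_0 = 15
412 = 2·199 + 14   →  a_1 = 2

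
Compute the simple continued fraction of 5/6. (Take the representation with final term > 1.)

5 = 0*6 + 5
6 = 1*5 + 1
5 = 5*1 + 0  (stop)
So 5/6 = [0; 1, 5].

[0; 1, 5]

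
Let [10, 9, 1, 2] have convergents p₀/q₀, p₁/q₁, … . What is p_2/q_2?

101/10

Using pₖ = aₖpₖ₋₁ + pₖ₋₂, qₖ = aₖqₖ₋₁ + qₖ₋₂ (with p₋₁=1, p₋₂=0, q₋₁=0, q₋₂=1):
  k=0: a=10, p=10, q=1
  k=1: a=9, p=91, q=9
  k=2: a=1, p=101, q=10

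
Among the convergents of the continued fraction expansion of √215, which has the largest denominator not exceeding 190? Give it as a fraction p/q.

√215 = [14; 1, 1, 1, 28, …] (period length 4).
Convergents:
  p_0/q_0 = 14/1
  p_1/q_1 = 15/1
  p_2/q_2 = 29/2
  p_3/q_3 = 44/3
  p_4/q_4 = 1261/86
  p_5/q_5 = 1305/89
  p_6/q_6 = 2566/175
  p_7/q_7 = 3871/264
q_6 = 175 ≤ 190 < 264 = q_7, so the answer is 2566/175.

2566/175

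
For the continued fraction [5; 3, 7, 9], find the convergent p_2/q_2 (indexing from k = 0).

Using pₖ = aₖpₖ₋₁ + pₖ₋₂, qₖ = aₖqₖ₋₁ + qₖ₋₂ (with p₋₁=1, p₋₂=0, q₋₁=0, q₋₂=1):
  k=0: a=5, p=5, q=1
  k=1: a=3, p=16, q=3
  k=2: a=7, p=117, q=22

117/22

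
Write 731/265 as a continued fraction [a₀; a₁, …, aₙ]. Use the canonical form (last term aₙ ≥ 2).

731 = 2·265 + 201
265 = 1·201 + 64
201 = 3·64 + 9
64 = 7·9 + 1
9 = 9·1 + 0  (stop)
So 731/265 = [2; 1, 3, 7, 9].

[2; 1, 3, 7, 9]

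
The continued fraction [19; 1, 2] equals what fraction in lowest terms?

59/3

Fold from the inside: start with 2/1.
  1 + 1/2 = 3/2
  19 + 2/3 = 59/3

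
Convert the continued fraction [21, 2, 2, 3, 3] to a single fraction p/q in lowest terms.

1199/56

Using pₖ = aₖpₖ₋₁ + pₖ₋₂ and qₖ = aₖqₖ₋₁ + qₖ₋₂:
  k=0: a=21, p=21, q=1
  k=1: a=2, p=43, q=2
  k=2: a=2, p=107, q=5
  k=3: a=3, p=364, q=17
  k=4: a=3, p=1199, q=56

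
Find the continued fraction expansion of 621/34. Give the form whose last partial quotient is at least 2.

[18; 3, 1, 3, 2]

621 = 18·34 + 9
34 = 3·9 + 7
9 = 1·7 + 2
7 = 3·2 + 1
2 = 2·1 + 0  (stop)
So 621/34 = [18; 3, 1, 3, 2].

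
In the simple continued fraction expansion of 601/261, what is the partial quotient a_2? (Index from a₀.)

601 = 2·261 + 79   →  a_0 = 2
261 = 3·79 + 24   →  a_1 = 3
79 = 3·24 + 7   →  a_2 = 3

3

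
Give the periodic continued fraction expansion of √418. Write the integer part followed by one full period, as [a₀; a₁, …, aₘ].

[20; 2, 4, 20, 4, 2, 40]

a₀ = ⌊√418⌋ = 20.
With m₀=0, d₀=1 and mₖ₊₁ = dₖaₖ − mₖ, dₖ₊₁ = (n − mₖ₊₁²)/dₖ, aₖ₊₁ = ⌊(a₀+mₖ₊₁)/dₖ₊₁⌋:
  k=1: m=20, d=18, a=2
  k=2: m=16, d=9, a=4
  k=3: m=20, d=2, a=20
  k=4: m=20, d=9, a=4
  k=5: m=16, d=18, a=2
  k=6: m=20, d=1, a=40
d=1 and a=2a₀=40 at k=6, so the next step gives (m, d) = (20, 18) again — its k=1 value — and the period has length 6.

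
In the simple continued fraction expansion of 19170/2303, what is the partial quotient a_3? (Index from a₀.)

19170 = 8·2303 + 746   →  a_0 = 8
2303 = 3·746 + 65   →  a_1 = 3
746 = 11·65 + 31   →  a_2 = 11
65 = 2·31 + 3   →  a_3 = 2

2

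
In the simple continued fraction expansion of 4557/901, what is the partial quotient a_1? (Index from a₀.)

17

4557 = 5·901 + 52   →  a_0 = 5
901 = 17·52 + 17   →  a_1 = 17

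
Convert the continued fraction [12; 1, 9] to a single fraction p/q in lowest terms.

129/10

Fold from the inside: start with 9/1.
  1 + 1/9 = 10/9
  12 + 9/10 = 129/10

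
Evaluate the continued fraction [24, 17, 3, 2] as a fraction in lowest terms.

Fold from the inside: start with 2/1.
  3 + 1/2 = 7/2
  17 + 2/7 = 121/7
  24 + 7/121 = 2911/121

2911/121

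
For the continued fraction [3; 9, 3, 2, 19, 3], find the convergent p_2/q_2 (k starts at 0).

87/28

Using pₖ = aₖpₖ₋₁ + pₖ₋₂, qₖ = aₖqₖ₋₁ + qₖ₋₂ (with p₋₁=1, p₋₂=0, q₋₁=0, q₋₂=1):
  k=0: a=3, p=3, q=1
  k=1: a=9, p=28, q=9
  k=2: a=3, p=87, q=28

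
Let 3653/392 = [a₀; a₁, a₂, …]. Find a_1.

3653 = 9·392 + 125   →  a_0 = 9
392 = 3·125 + 17   →  a_1 = 3

3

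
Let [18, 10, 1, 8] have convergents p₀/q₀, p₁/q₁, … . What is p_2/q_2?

199/11

Using pₖ = aₖpₖ₋₁ + pₖ₋₂, qₖ = aₖqₖ₋₁ + qₖ₋₂ (with p₋₁=1, p₋₂=0, q₋₁=0, q₋₂=1):
  k=0: a=18, p=18, q=1
  k=1: a=10, p=181, q=10
  k=2: a=1, p=199, q=11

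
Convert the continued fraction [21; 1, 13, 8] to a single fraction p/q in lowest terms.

Fold from the inside: start with 8/1.
  13 + 1/8 = 105/8
  1 + 8/105 = 113/105
  21 + 105/113 = 2478/113

2478/113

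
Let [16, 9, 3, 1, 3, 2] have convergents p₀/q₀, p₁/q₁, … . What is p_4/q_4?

2239/139

Using pₖ = aₖpₖ₋₁ + pₖ₋₂, qₖ = aₖqₖ₋₁ + qₖ₋₂ (with p₋₁=1, p₋₂=0, q₋₁=0, q₋₂=1):
  k=0: a=16, p=16, q=1
  k=1: a=9, p=145, q=9
  k=2: a=3, p=451, q=28
  k=3: a=1, p=596, q=37
  k=4: a=3, p=2239, q=139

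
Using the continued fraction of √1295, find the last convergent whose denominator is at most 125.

√1295 = [35; 1, 70, …] (period length 2).
Convergents:
  p_0/q_0 = 35/1
  p_1/q_1 = 36/1
  p_2/q_2 = 2555/71
  p_3/q_3 = 2591/72
  p_4/q_4 = 183925/5111
q_3 = 72 ≤ 125 < 5111 = q_4, so the answer is 2591/72.

2591/72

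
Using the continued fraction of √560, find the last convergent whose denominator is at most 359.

√560 = [23; 1, 1, 1, 46, …] (period length 4).
Convergents:
  p_0/q_0 = 23/1
  p_1/q_1 = 24/1
  p_2/q_2 = 47/2
  p_3/q_3 = 71/3
  p_4/q_4 = 3313/140
  p_5/q_5 = 3384/143
  p_6/q_6 = 6697/283
  p_7/q_7 = 10081/426
q_6 = 283 ≤ 359 < 426 = q_7, so the answer is 6697/283.

6697/283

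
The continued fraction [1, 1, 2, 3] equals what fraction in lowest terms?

Fold from the inside: start with 3/1.
  2 + 1/3 = 7/3
  1 + 3/7 = 10/7
  1 + 7/10 = 17/10

17/10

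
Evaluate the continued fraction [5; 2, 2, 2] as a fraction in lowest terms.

Fold from the inside: start with 2/1.
  2 + 1/2 = 5/2
  2 + 2/5 = 12/5
  5 + 5/12 = 65/12

65/12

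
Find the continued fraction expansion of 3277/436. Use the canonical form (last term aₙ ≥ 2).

[7; 1, 1, 15, 14]

3277 = 7·436 + 225
436 = 1·225 + 211
225 = 1·211 + 14
211 = 15·14 + 1
14 = 14·1 + 0  (stop)
So 3277/436 = [7; 1, 1, 15, 14].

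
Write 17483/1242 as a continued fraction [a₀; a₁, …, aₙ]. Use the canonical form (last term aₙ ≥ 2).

[14; 13, 13, 1, 1, 3]

17483 = 14*1242 + 95
1242 = 13*95 + 7
95 = 13*7 + 4
7 = 1*4 + 3
4 = 1*3 + 1
3 = 3*1 + 0  (stop)
So 17483/1242 = [14; 13, 13, 1, 1, 3].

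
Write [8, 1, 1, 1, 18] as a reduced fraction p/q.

Using pₖ = aₖpₖ₋₁ + pₖ₋₂ and qₖ = aₖqₖ₋₁ + qₖ₋₂:
  k=0: a=8, p=8, q=1
  k=1: a=1, p=9, q=1
  k=2: a=1, p=17, q=2
  k=3: a=1, p=26, q=3
  k=4: a=18, p=485, q=56

485/56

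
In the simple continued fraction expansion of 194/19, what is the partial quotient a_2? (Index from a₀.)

1

194 = 10·19 + 4   →  a_0 = 10
19 = 4·4 + 3   →  a_1 = 4
4 = 1·3 + 1   →  a_2 = 1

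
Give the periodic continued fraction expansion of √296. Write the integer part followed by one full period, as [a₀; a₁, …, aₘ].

[17; 4, 1, 7, 1, 4, 34]

a₀ = ⌊√296⌋ = 17.
With m₀=0, d₀=1 and mₖ₊₁ = dₖaₖ − mₖ, dₖ₊₁ = (n − mₖ₊₁²)/dₖ, aₖ₊₁ = ⌊(a₀+mₖ₊₁)/dₖ₊₁⌋:
  k=1: m=17, d=7, a=4
  k=2: m=11, d=25, a=1
  k=3: m=14, d=4, a=7
  k=4: m=14, d=25, a=1
  k=5: m=11, d=7, a=4
  k=6: m=17, d=1, a=34
d=1 and a=2a₀=34 at k=6, so the next step gives (m, d) = (17, 7) again — its k=1 value — and the period has length 6.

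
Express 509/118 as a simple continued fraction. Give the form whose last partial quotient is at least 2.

509 = 4×118 + 37
118 = 3×37 + 7
37 = 5×7 + 2
7 = 3×2 + 1
2 = 2×1 + 0  (stop)
So 509/118 = [4; 3, 5, 3, 2].

[4; 3, 5, 3, 2]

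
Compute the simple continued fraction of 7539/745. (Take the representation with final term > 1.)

[10; 8, 2, 1, 2, 3, 3]

7539 = 10×745 + 89
745 = 8×89 + 33
89 = 2×33 + 23
33 = 1×23 + 10
23 = 2×10 + 3
10 = 3×3 + 1
3 = 3×1 + 0  (stop)
So 7539/745 = [10; 8, 2, 1, 2, 3, 3].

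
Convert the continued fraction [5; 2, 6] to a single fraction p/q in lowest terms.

Using pₖ = aₖpₖ₋₁ + pₖ₋₂ and qₖ = aₖqₖ₋₁ + qₖ₋₂:
  k=0: a=5, p=5, q=1
  k=1: a=2, p=11, q=2
  k=2: a=6, p=71, q=13

71/13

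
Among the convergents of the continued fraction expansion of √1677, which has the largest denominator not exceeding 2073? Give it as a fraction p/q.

34399/840

√1677 = [40; 1, 19, 2, 19, 1, 80, …] (period length 6).
Convergents:
  p_0/q_0 = 40/1
  p_1/q_1 = 41/1
  p_2/q_2 = 819/20
  p_3/q_3 = 1679/41
  p_4/q_4 = 32720/799
  p_5/q_5 = 34399/840
  p_6/q_6 = 2784640/67999
q_5 = 840 ≤ 2073 < 67999 = q_6, so the answer is 34399/840.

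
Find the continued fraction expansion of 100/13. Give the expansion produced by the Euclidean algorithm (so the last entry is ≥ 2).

100 = 7*13 + 9
13 = 1*9 + 4
9 = 2*4 + 1
4 = 4*1 + 0  (stop)
So 100/13 = [7; 1, 2, 4].

[7; 1, 2, 4]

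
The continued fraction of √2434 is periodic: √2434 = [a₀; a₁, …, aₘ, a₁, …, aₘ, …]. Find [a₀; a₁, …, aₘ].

[49; 2, 1, 48, 1, 2, 98]

a₀ = ⌊√2434⌋ = 49.
With m₀=0, d₀=1 and mₖ₊₁ = dₖaₖ − mₖ, dₖ₊₁ = (n − mₖ₊₁²)/dₖ, aₖ₊₁ = ⌊(a₀+mₖ₊₁)/dₖ₊₁⌋:
  k=1: m=49, d=33, a=2
  k=2: m=17, d=65, a=1
  k=3: m=48, d=2, a=48
  k=4: m=48, d=65, a=1
  k=5: m=17, d=33, a=2
  k=6: m=49, d=1, a=98
d=1 and a=2a₀=98 at k=6, so the next step gives (m, d) = (49, 33) again — its k=1 value — and the period has length 6.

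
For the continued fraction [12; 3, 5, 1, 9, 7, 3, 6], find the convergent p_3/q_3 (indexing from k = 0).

234/19

Using pₖ = aₖpₖ₋₁ + pₖ₋₂, qₖ = aₖqₖ₋₁ + qₖ₋₂ (with p₋₁=1, p₋₂=0, q₋₁=0, q₋₂=1):
  k=0: a=12, p=12, q=1
  k=1: a=3, p=37, q=3
  k=2: a=5, p=197, q=16
  k=3: a=1, p=234, q=19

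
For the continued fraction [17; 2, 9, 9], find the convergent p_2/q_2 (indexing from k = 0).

332/19

Using pₖ = aₖpₖ₋₁ + pₖ₋₂, qₖ = aₖqₖ₋₁ + qₖ₋₂ (with p₋₁=1, p₋₂=0, q₋₁=0, q₋₂=1):
  k=0: a=17, p=17, q=1
  k=1: a=2, p=35, q=2
  k=2: a=9, p=332, q=19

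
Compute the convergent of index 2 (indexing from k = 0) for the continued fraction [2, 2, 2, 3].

12/5

Using pₖ = aₖpₖ₋₁ + pₖ₋₂, qₖ = aₖqₖ₋₁ + qₖ₋₂ (with p₋₁=1, p₋₂=0, q₋₁=0, q₋₂=1):
  k=0: a=2, p=2, q=1
  k=1: a=2, p=5, q=2
  k=2: a=2, p=12, q=5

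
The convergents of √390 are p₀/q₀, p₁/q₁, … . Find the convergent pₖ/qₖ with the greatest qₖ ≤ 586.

9341/473

√390 = [19; 1, 2, 1, 38, …] (period length 4).
Convergents:
  p_0/q_0 = 19/1
  p_1/q_1 = 20/1
  p_2/q_2 = 59/3
  p_3/q_3 = 79/4
  p_4/q_4 = 3061/155
  p_5/q_5 = 3140/159
  p_6/q_6 = 9341/473
  p_7/q_7 = 12481/632
q_6 = 473 ≤ 586 < 632 = q_7, so the answer is 9341/473.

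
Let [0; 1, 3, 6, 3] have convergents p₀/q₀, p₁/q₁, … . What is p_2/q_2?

3/4

Using pₖ = aₖpₖ₋₁ + pₖ₋₂, qₖ = aₖqₖ₋₁ + qₖ₋₂ (with p₋₁=1, p₋₂=0, q₋₁=0, q₋₂=1):
  k=0: a=0, p=0, q=1
  k=1: a=1, p=1, q=1
  k=2: a=3, p=3, q=4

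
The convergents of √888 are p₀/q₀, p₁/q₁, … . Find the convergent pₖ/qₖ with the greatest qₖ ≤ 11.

149/5

√888 = [29; 1, 3, 1, 58, …] (period length 4).
Convergents:
  p_0/q_0 = 29/1
  p_1/q_1 = 30/1
  p_2/q_2 = 119/4
  p_3/q_3 = 149/5
  p_4/q_4 = 8761/294
q_3 = 5 ≤ 11 < 294 = q_4, so the answer is 149/5.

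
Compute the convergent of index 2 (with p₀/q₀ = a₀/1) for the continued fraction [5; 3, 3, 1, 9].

53/10

Using pₖ = aₖpₖ₋₁ + pₖ₋₂, qₖ = aₖqₖ₋₁ + qₖ₋₂ (with p₋₁=1, p₋₂=0, q₋₁=0, q₋₂=1):
  k=0: a=5, p=5, q=1
  k=1: a=3, p=16, q=3
  k=2: a=3, p=53, q=10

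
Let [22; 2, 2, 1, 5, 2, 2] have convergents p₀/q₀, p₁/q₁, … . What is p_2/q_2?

Using pₖ = aₖpₖ₋₁ + pₖ₋₂, qₖ = aₖqₖ₋₁ + qₖ₋₂ (with p₋₁=1, p₋₂=0, q₋₁=0, q₋₂=1):
  k=0: a=22, p=22, q=1
  k=1: a=2, p=45, q=2
  k=2: a=2, p=112, q=5

112/5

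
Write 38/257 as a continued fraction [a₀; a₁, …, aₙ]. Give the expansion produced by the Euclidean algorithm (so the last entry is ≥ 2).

38 = 0·257 + 38
257 = 6·38 + 29
38 = 1·29 + 9
29 = 3·9 + 2
9 = 4·2 + 1
2 = 2·1 + 0  (stop)
So 38/257 = [0; 6, 1, 3, 4, 2].

[0; 6, 1, 3, 4, 2]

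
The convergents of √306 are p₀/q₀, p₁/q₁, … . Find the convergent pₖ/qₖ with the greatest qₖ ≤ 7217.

84473/4829

√306 = [17; 2, 34, …] (period length 2).
Convergents:
  p_0/q_0 = 17/1
  p_1/q_1 = 35/2
  p_2/q_2 = 1207/69
  p_3/q_3 = 2449/140
  p_4/q_4 = 84473/4829
  p_5/q_5 = 171395/9798
q_4 = 4829 ≤ 7217 < 9798 = q_5, so the answer is 84473/4829.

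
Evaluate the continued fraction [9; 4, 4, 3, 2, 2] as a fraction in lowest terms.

Using pₖ = aₖpₖ₋₁ + pₖ₋₂ and qₖ = aₖqₖ₋₁ + qₖ₋₂:
  k=0: a=9, p=9, q=1
  k=1: a=4, p=37, q=4
  k=2: a=4, p=157, q=17
  k=3: a=3, p=508, q=55
  k=4: a=2, p=1173, q=127
  k=5: a=2, p=2854, q=309

2854/309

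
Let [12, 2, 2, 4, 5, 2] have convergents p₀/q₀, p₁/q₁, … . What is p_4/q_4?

Using pₖ = aₖpₖ₋₁ + pₖ₋₂, qₖ = aₖqₖ₋₁ + qₖ₋₂ (with p₋₁=1, p₋₂=0, q₋₁=0, q₋₂=1):
  k=0: a=12, p=12, q=1
  k=1: a=2, p=25, q=2
  k=2: a=2, p=62, q=5
  k=3: a=4, p=273, q=22
  k=4: a=5, p=1427, q=115

1427/115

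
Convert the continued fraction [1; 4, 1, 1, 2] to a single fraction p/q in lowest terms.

Fold from the inside: start with 2/1.
  1 + 1/2 = 3/2
  1 + 2/3 = 5/3
  4 + 3/5 = 23/5
  1 + 5/23 = 28/23

28/23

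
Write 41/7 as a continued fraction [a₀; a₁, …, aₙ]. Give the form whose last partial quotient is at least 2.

41 = 5·7 + 6
7 = 1·6 + 1
6 = 6·1 + 0  (stop)
So 41/7 = [5; 1, 6].

[5; 1, 6]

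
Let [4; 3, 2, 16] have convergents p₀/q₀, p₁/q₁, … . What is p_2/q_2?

30/7

Using pₖ = aₖpₖ₋₁ + pₖ₋₂, qₖ = aₖqₖ₋₁ + qₖ₋₂ (with p₋₁=1, p₋₂=0, q₋₁=0, q₋₂=1):
  k=0: a=4, p=4, q=1
  k=1: a=3, p=13, q=3
  k=2: a=2, p=30, q=7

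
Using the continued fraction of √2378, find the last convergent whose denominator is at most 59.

829/17

√2378 = [48; 1, 3, 3, 1, 96, …] (period length 5).
Convergents:
  p_0/q_0 = 48/1
  p_1/q_1 = 49/1
  p_2/q_2 = 195/4
  p_3/q_3 = 634/13
  p_4/q_4 = 829/17
  p_5/q_5 = 80218/1645
q_4 = 17 ≤ 59 < 1645 = q_5, so the answer is 829/17.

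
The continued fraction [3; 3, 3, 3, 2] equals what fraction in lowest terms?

251/76

Fold from the inside: start with 2/1.
  3 + 1/2 = 7/2
  3 + 2/7 = 23/7
  3 + 7/23 = 76/23
  3 + 23/76 = 251/76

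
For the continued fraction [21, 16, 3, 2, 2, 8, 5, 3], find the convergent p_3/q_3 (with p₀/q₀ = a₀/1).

2401/114

Using pₖ = aₖpₖ₋₁ + pₖ₋₂, qₖ = aₖqₖ₋₁ + qₖ₋₂ (with p₋₁=1, p₋₂=0, q₋₁=0, q₋₂=1):
  k=0: a=21, p=21, q=1
  k=1: a=16, p=337, q=16
  k=2: a=3, p=1032, q=49
  k=3: a=2, p=2401, q=114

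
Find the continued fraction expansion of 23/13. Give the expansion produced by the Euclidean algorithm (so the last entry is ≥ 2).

[1; 1, 3, 3]

23 = 1*13 + 10
13 = 1*10 + 3
10 = 3*3 + 1
3 = 3*1 + 0  (stop)
So 23/13 = [1; 1, 3, 3].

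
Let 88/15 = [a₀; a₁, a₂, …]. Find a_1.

1

88 = 5·15 + 13   →  a_0 = 5
15 = 1·13 + 2   →  a_1 = 1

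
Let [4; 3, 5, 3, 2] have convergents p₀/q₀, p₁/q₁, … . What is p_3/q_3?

220/51

Using pₖ = aₖpₖ₋₁ + pₖ₋₂, qₖ = aₖqₖ₋₁ + qₖ₋₂ (with p₋₁=1, p₋₂=0, q₋₁=0, q₋₂=1):
  k=0: a=4, p=4, q=1
  k=1: a=3, p=13, q=3
  k=2: a=5, p=69, q=16
  k=3: a=3, p=220, q=51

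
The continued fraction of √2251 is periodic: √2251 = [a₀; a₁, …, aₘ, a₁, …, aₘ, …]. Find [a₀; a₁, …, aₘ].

[47; 2, 4, 47, 4, 2, 94]

a₀ = ⌊√2251⌋ = 47.
With m₀=0, d₀=1 and mₖ₊₁ = dₖaₖ − mₖ, dₖ₊₁ = (n − mₖ₊₁²)/dₖ, aₖ₊₁ = ⌊(a₀+mₖ₊₁)/dₖ₊₁⌋:
  k=1: m=47, d=42, a=2
  k=2: m=37, d=21, a=4
  k=3: m=47, d=2, a=47
  k=4: m=47, d=21, a=4
  k=5: m=37, d=42, a=2
  k=6: m=47, d=1, a=94
d=1 and a=2a₀=94 at k=6, so the next step gives (m, d) = (47, 42) again — its k=1 value — and the period has length 6.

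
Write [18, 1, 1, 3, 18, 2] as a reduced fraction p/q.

Fold from the inside: start with 2/1.
  18 + 1/2 = 37/2
  3 + 2/37 = 113/37
  1 + 37/113 = 150/113
  1 + 113/150 = 263/150
  18 + 150/263 = 4884/263

4884/263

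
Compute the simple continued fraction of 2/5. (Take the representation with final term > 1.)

2 = 0·5 + 2
5 = 2·2 + 1
2 = 2·1 + 0  (stop)
So 2/5 = [0; 2, 2].

[0; 2, 2]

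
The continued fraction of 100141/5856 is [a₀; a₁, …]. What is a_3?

16

100141 = 17·5856 + 589   →  a_0 = 17
5856 = 9·589 + 555   →  a_1 = 9
589 = 1·555 + 34   →  a_2 = 1
555 = 16·34 + 11   →  a_3 = 16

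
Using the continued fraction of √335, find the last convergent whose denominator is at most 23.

√335 = [18; 3, 3, 3, 36, …] (period length 4).
Convergents:
  p_0/q_0 = 18/1
  p_1/q_1 = 55/3
  p_2/q_2 = 183/10
  p_3/q_3 = 604/33
q_2 = 10 ≤ 23 < 33 = q_3, so the answer is 183/10.

183/10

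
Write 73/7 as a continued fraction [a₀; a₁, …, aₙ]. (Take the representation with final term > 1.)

[10; 2, 3]

73 = 10·7 + 3
7 = 2·3 + 1
3 = 3·1 + 0  (stop)
So 73/7 = [10; 2, 3].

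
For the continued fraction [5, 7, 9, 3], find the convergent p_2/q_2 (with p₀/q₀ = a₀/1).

Using pₖ = aₖpₖ₋₁ + pₖ₋₂, qₖ = aₖqₖ₋₁ + qₖ₋₂ (with p₋₁=1, p₋₂=0, q₋₁=0, q₋₂=1):
  k=0: a=5, p=5, q=1
  k=1: a=7, p=36, q=7
  k=2: a=9, p=329, q=64

329/64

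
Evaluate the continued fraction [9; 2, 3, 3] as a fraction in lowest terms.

217/23

Fold from the inside: start with 3/1.
  3 + 1/3 = 10/3
  2 + 3/10 = 23/10
  9 + 10/23 = 217/23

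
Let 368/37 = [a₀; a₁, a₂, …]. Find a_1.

368 = 9·37 + 35   →  a_0 = 9
37 = 1·35 + 2   →  a_1 = 1

1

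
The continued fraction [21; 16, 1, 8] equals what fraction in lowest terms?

3201/152

Using pₖ = aₖpₖ₋₁ + pₖ₋₂ and qₖ = aₖqₖ₋₁ + qₖ₋₂:
  k=0: a=21, p=21, q=1
  k=1: a=16, p=337, q=16
  k=2: a=1, p=358, q=17
  k=3: a=8, p=3201, q=152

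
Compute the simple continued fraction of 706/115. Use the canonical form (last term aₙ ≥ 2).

706 = 6*115 + 16
115 = 7*16 + 3
16 = 5*3 + 1
3 = 3*1 + 0  (stop)
So 706/115 = [6; 7, 5, 3].

[6; 7, 5, 3]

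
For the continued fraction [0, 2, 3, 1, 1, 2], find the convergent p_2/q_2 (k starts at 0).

3/7

Using pₖ = aₖpₖ₋₁ + pₖ₋₂, qₖ = aₖqₖ₋₁ + qₖ₋₂ (with p₋₁=1, p₋₂=0, q₋₁=0, q₋₂=1):
  k=0: a=0, p=0, q=1
  k=1: a=2, p=1, q=2
  k=2: a=3, p=3, q=7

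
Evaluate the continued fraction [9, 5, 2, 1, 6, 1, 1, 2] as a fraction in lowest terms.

Fold from the inside: start with 2/1.
  1 + 1/2 = 3/2
  1 + 2/3 = 5/3
  6 + 3/5 = 33/5
  1 + 5/33 = 38/33
  2 + 33/38 = 109/38
  5 + 38/109 = 583/109
  9 + 109/583 = 5356/583

5356/583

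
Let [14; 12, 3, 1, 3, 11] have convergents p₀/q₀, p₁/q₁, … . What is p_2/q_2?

Using pₖ = aₖpₖ₋₁ + pₖ₋₂, qₖ = aₖqₖ₋₁ + qₖ₋₂ (with p₋₁=1, p₋₂=0, q₋₁=0, q₋₂=1):
  k=0: a=14, p=14, q=1
  k=1: a=12, p=169, q=12
  k=2: a=3, p=521, q=37

521/37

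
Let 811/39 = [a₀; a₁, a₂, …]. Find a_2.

811 = 20·39 + 31   →  a_0 = 20
39 = 1·31 + 8   →  a_1 = 1
31 = 3·8 + 7   →  a_2 = 3

3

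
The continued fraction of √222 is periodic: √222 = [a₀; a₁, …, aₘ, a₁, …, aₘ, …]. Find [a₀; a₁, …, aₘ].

[14; 1, 8, 1, 28]

a₀ = ⌊√222⌋ = 14.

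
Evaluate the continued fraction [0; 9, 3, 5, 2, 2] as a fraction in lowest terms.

Fold from the inside: start with 2/1.
  2 + 1/2 = 5/2
  5 + 2/5 = 27/5
  3 + 5/27 = 86/27
  9 + 27/86 = 801/86
  0 + 86/801 = 86/801

86/801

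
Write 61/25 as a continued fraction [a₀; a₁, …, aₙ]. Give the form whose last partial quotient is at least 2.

61 = 2*25 + 11
25 = 2*11 + 3
11 = 3*3 + 2
3 = 1*2 + 1
2 = 2*1 + 0  (stop)
So 61/25 = [2; 2, 3, 1, 2].

[2; 2, 3, 1, 2]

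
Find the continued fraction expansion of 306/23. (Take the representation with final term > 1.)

[13; 3, 3, 2]

306 = 13*23 + 7
23 = 3*7 + 2
7 = 3*2 + 1
2 = 2*1 + 0  (stop)
So 306/23 = [13; 3, 3, 2].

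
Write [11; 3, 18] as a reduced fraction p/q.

623/55

Fold from the inside: start with 18/1.
  3 + 1/18 = 55/18
  11 + 18/55 = 623/55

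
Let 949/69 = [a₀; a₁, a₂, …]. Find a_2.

3

949 = 13·69 + 52   →  a_0 = 13
69 = 1·52 + 17   →  a_1 = 1
52 = 3·17 + 1   →  a_2 = 3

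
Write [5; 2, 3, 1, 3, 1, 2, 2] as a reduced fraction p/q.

Fold from the inside: start with 2/1.
  2 + 1/2 = 5/2
  1 + 2/5 = 7/5
  3 + 5/7 = 26/7
  1 + 7/26 = 33/26
  3 + 26/33 = 125/33
  2 + 33/125 = 283/125
  5 + 125/283 = 1540/283

1540/283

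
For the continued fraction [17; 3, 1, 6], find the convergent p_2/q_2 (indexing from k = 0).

69/4

Using pₖ = aₖpₖ₋₁ + pₖ₋₂, qₖ = aₖqₖ₋₁ + qₖ₋₂ (with p₋₁=1, p₋₂=0, q₋₁=0, q₋₂=1):
  k=0: a=17, p=17, q=1
  k=1: a=3, p=52, q=3
  k=2: a=1, p=69, q=4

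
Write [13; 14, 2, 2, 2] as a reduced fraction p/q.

Using pₖ = aₖpₖ₋₁ + pₖ₋₂ and qₖ = aₖqₖ₋₁ + qₖ₋₂:
  k=0: a=13, p=13, q=1
  k=1: a=14, p=183, q=14
  k=2: a=2, p=379, q=29
  k=3: a=2, p=941, q=72
  k=4: a=2, p=2261, q=173

2261/173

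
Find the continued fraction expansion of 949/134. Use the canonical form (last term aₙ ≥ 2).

[7; 12, 5, 2]

949 = 7*134 + 11
134 = 12*11 + 2
11 = 5*2 + 1
2 = 2*1 + 0  (stop)
So 949/134 = [7; 12, 5, 2].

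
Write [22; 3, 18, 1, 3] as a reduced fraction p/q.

5113/229

Fold from the inside: start with 3/1.
  1 + 1/3 = 4/3
  18 + 3/4 = 75/4
  3 + 4/75 = 229/75
  22 + 75/229 = 5113/229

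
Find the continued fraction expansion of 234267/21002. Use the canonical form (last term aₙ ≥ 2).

234267 = 11*21002 + 3245
21002 = 6*3245 + 1532
3245 = 2*1532 + 181
1532 = 8*181 + 84
181 = 2*84 + 13
84 = 6*13 + 6
13 = 2*6 + 1
6 = 6*1 + 0  (stop)
So 234267/21002 = [11; 6, 2, 8, 2, 6, 2, 6].

[11; 6, 2, 8, 2, 6, 2, 6]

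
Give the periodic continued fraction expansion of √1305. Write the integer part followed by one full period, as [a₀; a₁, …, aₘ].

a₀ = ⌊√1305⌋ = 36.
With m₀=0, d₀=1 and mₖ₊₁ = dₖaₖ − mₖ, dₖ₊₁ = (n − mₖ₊₁²)/dₖ, aₖ₊₁ = ⌊(a₀+mₖ₊₁)/dₖ₊₁⌋:
  k=1: m=36, d=9, a=8
  k=2: m=36, d=1, a=72
d=1 and a=2a₀=72 at k=2, so the next step gives (m, d) = (36, 9) again — its k=1 value — and the period has length 2.

[36; 8, 72]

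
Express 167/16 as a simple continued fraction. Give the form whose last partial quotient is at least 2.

[10; 2, 3, 2]

167 = 10×16 + 7
16 = 2×7 + 2
7 = 3×2 + 1
2 = 2×1 + 0  (stop)
So 167/16 = [10; 2, 3, 2].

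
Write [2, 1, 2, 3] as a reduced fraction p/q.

27/10

Fold from the inside: start with 3/1.
  2 + 1/3 = 7/3
  1 + 3/7 = 10/7
  2 + 7/10 = 27/10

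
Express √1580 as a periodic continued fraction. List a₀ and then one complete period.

[39; 1, 2, 1, 78]

a₀ = ⌊√1580⌋ = 39.
With m₀=0, d₀=1 and mₖ₊₁ = dₖaₖ − mₖ, dₖ₊₁ = (n − mₖ₊₁²)/dₖ, aₖ₊₁ = ⌊(a₀+mₖ₊₁)/dₖ₊₁⌋:
  k=1: m=39, d=59, a=1
  k=2: m=20, d=20, a=2
  k=3: m=20, d=59, a=1
  k=4: m=39, d=1, a=78
d=1 and a=2a₀=78 at k=4, so the next step gives (m, d) = (39, 59) again — its k=1 value — and the period has length 4.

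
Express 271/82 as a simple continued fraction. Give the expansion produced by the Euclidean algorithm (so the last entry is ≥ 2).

271 = 3×82 + 25
82 = 3×25 + 7
25 = 3×7 + 4
7 = 1×4 + 3
4 = 1×3 + 1
3 = 3×1 + 0  (stop)
So 271/82 = [3; 3, 3, 1, 1, 3].

[3; 3, 3, 1, 1, 3]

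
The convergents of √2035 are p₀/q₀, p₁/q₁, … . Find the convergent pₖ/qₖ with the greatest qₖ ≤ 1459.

36585/811

√2035 = [45; 9, 90, …] (period length 2).
Convergents:
  p_0/q_0 = 45/1
  p_1/q_1 = 406/9
  p_2/q_2 = 36585/811
  p_3/q_3 = 329671/7308
q_2 = 811 ≤ 1459 < 7308 = q_3, so the answer is 36585/811.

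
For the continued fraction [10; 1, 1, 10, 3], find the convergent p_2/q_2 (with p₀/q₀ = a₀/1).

21/2

Using pₖ = aₖpₖ₋₁ + pₖ₋₂, qₖ = aₖqₖ₋₁ + qₖ₋₂ (with p₋₁=1, p₋₂=0, q₋₁=0, q₋₂=1):
  k=0: a=10, p=10, q=1
  k=1: a=1, p=11, q=1
  k=2: a=1, p=21, q=2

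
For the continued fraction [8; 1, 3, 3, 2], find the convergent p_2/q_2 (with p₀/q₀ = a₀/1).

35/4

Using pₖ = aₖpₖ₋₁ + pₖ₋₂, qₖ = aₖqₖ₋₁ + qₖ₋₂ (with p₋₁=1, p₋₂=0, q₋₁=0, q₋₂=1):
  k=0: a=8, p=8, q=1
  k=1: a=1, p=9, q=1
  k=2: a=3, p=35, q=4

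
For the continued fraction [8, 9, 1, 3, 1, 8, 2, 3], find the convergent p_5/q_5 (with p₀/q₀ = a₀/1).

3492/431

Using pₖ = aₖpₖ₋₁ + pₖ₋₂, qₖ = aₖqₖ₋₁ + qₖ₋₂ (with p₋₁=1, p₋₂=0, q₋₁=0, q₋₂=1):
  k=0: a=8, p=8, q=1
  k=1: a=9, p=73, q=9
  k=2: a=1, p=81, q=10
  k=3: a=3, p=316, q=39
  k=4: a=1, p=397, q=49
  k=5: a=8, p=3492, q=431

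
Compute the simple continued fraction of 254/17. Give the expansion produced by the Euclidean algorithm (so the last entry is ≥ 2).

[14; 1, 16]

254 = 14*17 + 16
17 = 1*16 + 1
16 = 16*1 + 0  (stop)
So 254/17 = [14; 1, 16].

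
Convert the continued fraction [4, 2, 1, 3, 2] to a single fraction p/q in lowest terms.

Fold from the inside: start with 2/1.
  3 + 1/2 = 7/2
  1 + 2/7 = 9/7
  2 + 7/9 = 25/9
  4 + 9/25 = 109/25

109/25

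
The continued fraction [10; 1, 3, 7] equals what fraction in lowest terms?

Using pₖ = aₖpₖ₋₁ + pₖ₋₂ and qₖ = aₖqₖ₋₁ + qₖ₋₂:
  k=0: a=10, p=10, q=1
  k=1: a=1, p=11, q=1
  k=2: a=3, p=43, q=4
  k=3: a=7, p=312, q=29

312/29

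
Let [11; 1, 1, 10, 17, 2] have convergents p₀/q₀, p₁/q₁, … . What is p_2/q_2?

23/2

Using pₖ = aₖpₖ₋₁ + pₖ₋₂, qₖ = aₖqₖ₋₁ + qₖ₋₂ (with p₋₁=1, p₋₂=0, q₋₁=0, q₋₂=1):
  k=0: a=11, p=11, q=1
  k=1: a=1, p=12, q=1
  k=2: a=1, p=23, q=2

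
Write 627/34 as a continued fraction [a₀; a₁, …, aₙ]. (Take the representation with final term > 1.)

[18; 2, 3, 1, 3]

627 = 18·34 + 15
34 = 2·15 + 4
15 = 3·4 + 3
4 = 1·3 + 1
3 = 3·1 + 0  (stop)
So 627/34 = [18; 2, 3, 1, 3].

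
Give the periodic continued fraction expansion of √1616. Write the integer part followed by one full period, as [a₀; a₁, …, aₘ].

[40; 5, 80]

a₀ = ⌊√1616⌋ = 40.
With m₀=0, d₀=1 and mₖ₊₁ = dₖaₖ − mₖ, dₖ₊₁ = (n − mₖ₊₁²)/dₖ, aₖ₊₁ = ⌊(a₀+mₖ₊₁)/dₖ₊₁⌋:
  k=1: m=40, d=16, a=5
  k=2: m=40, d=1, a=80
d=1 and a=2a₀=80 at k=2, so the next step gives (m, d) = (40, 16) again — its k=1 value — and the period has length 2.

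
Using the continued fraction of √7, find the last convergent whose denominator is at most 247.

590/223

√7 = [2; 1, 1, 1, 4, …] (period length 4).
Convergents:
  p_0/q_0 = 2/1
  p_1/q_1 = 3/1
  p_2/q_2 = 5/2
  p_3/q_3 = 8/3
  p_4/q_4 = 37/14
  p_5/q_5 = 45/17
  p_6/q_6 = 82/31
  p_7/q_7 = 127/48
  p_8/q_8 = 590/223
  p_9/q_9 = 717/271
q_8 = 223 ≤ 247 < 271 = q_9, so the answer is 590/223.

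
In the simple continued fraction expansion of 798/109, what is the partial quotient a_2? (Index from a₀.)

8

798 = 7·109 + 35   →  a_0 = 7
109 = 3·35 + 4   →  a_1 = 3
35 = 8·4 + 3   →  a_2 = 8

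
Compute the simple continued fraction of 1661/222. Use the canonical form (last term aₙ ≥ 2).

1661 = 7×222 + 107
222 = 2×107 + 8
107 = 13×8 + 3
8 = 2×3 + 2
3 = 1×2 + 1
2 = 2×1 + 0  (stop)
So 1661/222 = [7; 2, 13, 2, 1, 2].

[7; 2, 13, 2, 1, 2]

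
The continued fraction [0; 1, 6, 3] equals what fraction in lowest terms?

19/22

Using pₖ = aₖpₖ₋₁ + pₖ₋₂ and qₖ = aₖqₖ₋₁ + qₖ₋₂:
  k=0: a=0, p=0, q=1
  k=1: a=1, p=1, q=1
  k=2: a=6, p=6, q=7
  k=3: a=3, p=19, q=22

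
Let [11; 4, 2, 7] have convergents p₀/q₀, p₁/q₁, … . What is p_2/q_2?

Using pₖ = aₖpₖ₋₁ + pₖ₋₂, qₖ = aₖqₖ₋₁ + qₖ₋₂ (with p₋₁=1, p₋₂=0, q₋₁=0, q₋₂=1):
  k=0: a=11, p=11, q=1
  k=1: a=4, p=45, q=4
  k=2: a=2, p=101, q=9

101/9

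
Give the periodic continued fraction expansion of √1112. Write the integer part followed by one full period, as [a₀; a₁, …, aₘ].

[33; 2, 1, 7, 1, 2, 66]

a₀ = ⌊√1112⌋ = 33.
With m₀=0, d₀=1 and mₖ₊₁ = dₖaₖ − mₖ, dₖ₊₁ = (n − mₖ₊₁²)/dₖ, aₖ₊₁ = ⌊(a₀+mₖ₊₁)/dₖ₊₁⌋:
  k=1: m=33, d=23, a=2
  k=2: m=13, d=41, a=1
  k=3: m=28, d=8, a=7
  k=4: m=28, d=41, a=1
  k=5: m=13, d=23, a=2
  k=6: m=33, d=1, a=66
d=1 and a=2a₀=66 at k=6, so the next step gives (m, d) = (33, 23) again — its k=1 value — and the period has length 6.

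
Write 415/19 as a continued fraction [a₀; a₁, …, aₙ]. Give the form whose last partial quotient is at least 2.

415 = 21·19 + 16
19 = 1·16 + 3
16 = 5·3 + 1
3 = 3·1 + 0  (stop)
So 415/19 = [21; 1, 5, 3].

[21; 1, 5, 3]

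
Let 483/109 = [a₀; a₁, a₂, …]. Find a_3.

483 = 4·109 + 47   →  a_0 = 4
109 = 2·47 + 15   →  a_1 = 2
47 = 3·15 + 2   →  a_2 = 3
15 = 7·2 + 1   →  a_3 = 7

7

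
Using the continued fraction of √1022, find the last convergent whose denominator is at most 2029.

√1022 = [31; 1, 30, 1, 62, …] (period length 4).
Convergents:
  p_0/q_0 = 31/1
  p_1/q_1 = 32/1
  p_2/q_2 = 991/31
  p_3/q_3 = 1023/32
  p_4/q_4 = 64417/2015
  p_5/q_5 = 65440/2047
q_4 = 2015 ≤ 2029 < 2047 = q_5, so the answer is 64417/2015.

64417/2015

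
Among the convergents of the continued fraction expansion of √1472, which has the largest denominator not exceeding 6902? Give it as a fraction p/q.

176947/4612

√1472 = [38; 2, 1, 2, 1, 2, 76, …] (period length 6).
Convergents:
  p_0/q_0 = 38/1
  p_1/q_1 = 77/2
  p_2/q_2 = 115/3
  p_3/q_3 = 307/8
  p_4/q_4 = 422/11
  p_5/q_5 = 1151/30
  p_6/q_6 = 87898/2291
  p_7/q_7 = 176947/4612
  p_8/q_8 = 264845/6903
q_7 = 4612 ≤ 6902 < 6903 = q_8, so the answer is 176947/4612.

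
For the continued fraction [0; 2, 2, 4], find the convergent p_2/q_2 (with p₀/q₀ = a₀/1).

2/5

Using pₖ = aₖpₖ₋₁ + pₖ₋₂, qₖ = aₖqₖ₋₁ + qₖ₋₂ (with p₋₁=1, p₋₂=0, q₋₁=0, q₋₂=1):
  k=0: a=0, p=0, q=1
  k=1: a=2, p=1, q=2
  k=2: a=2, p=2, q=5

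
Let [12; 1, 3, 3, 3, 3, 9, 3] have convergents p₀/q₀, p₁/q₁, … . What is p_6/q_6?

Using pₖ = aₖpₖ₋₁ + pₖ₋₂, qₖ = aₖqₖ₋₁ + qₖ₋₂ (with p₋₁=1, p₋₂=0, q₋₁=0, q₋₂=1):
  k=0: a=12, p=12, q=1
  k=1: a=1, p=13, q=1
  k=2: a=3, p=51, q=4
  k=3: a=3, p=166, q=13
  k=4: a=3, p=549, q=43
  k=5: a=3, p=1813, q=142
  k=6: a=9, p=16866, q=1321

16866/1321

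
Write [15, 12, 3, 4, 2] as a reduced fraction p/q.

Fold from the inside: start with 2/1.
  4 + 1/2 = 9/2
  3 + 2/9 = 29/9
  12 + 9/29 = 357/29
  15 + 29/357 = 5384/357

5384/357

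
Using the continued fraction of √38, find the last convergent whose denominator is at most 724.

2737/444

√38 = [6; 6, 12, …] (period length 2).
Convergents:
  p_0/q_0 = 6/1
  p_1/q_1 = 37/6
  p_2/q_2 = 450/73
  p_3/q_3 = 2737/444
  p_4/q_4 = 33294/5401
q_3 = 444 ≤ 724 < 5401 = q_4, so the answer is 2737/444.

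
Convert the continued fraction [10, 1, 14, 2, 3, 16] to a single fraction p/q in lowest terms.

Fold from the inside: start with 16/1.
  3 + 1/16 = 49/16
  2 + 16/49 = 114/49
  14 + 49/114 = 1645/114
  1 + 114/1645 = 1759/1645
  10 + 1645/1759 = 19235/1759

19235/1759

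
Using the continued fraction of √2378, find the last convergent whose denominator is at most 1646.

√2378 = [48; 1, 3, 3, 1, 96, …] (period length 5).
Convergents:
  p_0/q_0 = 48/1
  p_1/q_1 = 49/1
  p_2/q_2 = 195/4
  p_3/q_3 = 634/13
  p_4/q_4 = 829/17
  p_5/q_5 = 80218/1645
  p_6/q_6 = 81047/1662
q_5 = 1645 ≤ 1646 < 1662 = q_6, so the answer is 80218/1645.

80218/1645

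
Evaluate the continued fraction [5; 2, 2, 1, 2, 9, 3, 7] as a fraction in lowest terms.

21951/4049

Fold from the inside: start with 7/1.
  3 + 1/7 = 22/7
  9 + 7/22 = 205/22
  2 + 22/205 = 432/205
  1 + 205/432 = 637/432
  2 + 432/637 = 1706/637
  2 + 637/1706 = 4049/1706
  5 + 1706/4049 = 21951/4049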